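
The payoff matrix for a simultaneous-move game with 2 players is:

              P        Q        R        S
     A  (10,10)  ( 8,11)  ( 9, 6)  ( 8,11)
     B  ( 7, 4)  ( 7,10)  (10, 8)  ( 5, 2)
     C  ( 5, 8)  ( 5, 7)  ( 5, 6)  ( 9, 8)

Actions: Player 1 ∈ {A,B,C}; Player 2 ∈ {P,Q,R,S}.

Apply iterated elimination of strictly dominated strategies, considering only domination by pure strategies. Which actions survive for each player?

P2 drop R (Q beats it: A:11>6 B:10>8 C:7>6)
P1 drop B (A beats it: P:10>7 Q:8>7 S:8>5)
P1→{A,C} P2→{P,Q,S}

Survivors P1:{A,C} P2:{P,Q,S}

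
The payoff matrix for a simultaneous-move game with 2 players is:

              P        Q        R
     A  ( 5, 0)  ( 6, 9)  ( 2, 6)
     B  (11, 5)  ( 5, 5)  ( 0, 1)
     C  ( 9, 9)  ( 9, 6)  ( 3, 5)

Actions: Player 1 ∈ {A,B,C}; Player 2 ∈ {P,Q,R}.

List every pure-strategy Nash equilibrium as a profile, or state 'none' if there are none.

PSNE = {(B,P)}

(A,P): not NE [P1→B gives 11>5; P2→Q gives 9>0]
(A,Q): not NE [P1→C gives 9>6]
(A,R): not NE [P1→C gives 3>2; P2→Q gives 9>6]
(B,P): NE
(B,Q): not NE [P1→C gives 9>5]
(B,R): not NE [P1→C gives 3>0; P2→Q gives 5>1]
(C,P): not NE [P1→B gives 11>9]
(C,Q): not NE [P2→P gives 9>6]
(C,R): not NE [P2→P gives 9>5]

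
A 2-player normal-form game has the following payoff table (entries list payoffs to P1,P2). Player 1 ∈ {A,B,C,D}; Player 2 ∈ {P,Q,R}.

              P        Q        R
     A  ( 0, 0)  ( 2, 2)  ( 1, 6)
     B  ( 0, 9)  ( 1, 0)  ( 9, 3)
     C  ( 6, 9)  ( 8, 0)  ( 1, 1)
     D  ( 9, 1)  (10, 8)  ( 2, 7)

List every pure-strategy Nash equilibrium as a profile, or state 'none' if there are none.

(A,P): not NE [P1→D gives 9>0; P2→R gives 6>0]
(A,Q): not NE [P1→D gives 10>2; P2→R gives 6>2]
(A,R): not NE [P1→B gives 9>1]
(B,P): not NE [P1→D gives 9>0]
(B,Q): not NE [P1→D gives 10>1; P2→P gives 9>0]
(B,R): not NE [P2→P gives 9>3]
(C,P): not NE [P1→D gives 9>6]
(C,Q): not NE [P1→D gives 10>8; P2→P gives 9>0]
(C,R): not NE [P1→B gives 9>1; P2→P gives 9>1]
(D,P): not NE [P2→Q gives 8>1]
(D,Q): NE
(D,R): not NE [P1→B gives 9>2; P2→Q gives 8>7]

NE set: (D,Q)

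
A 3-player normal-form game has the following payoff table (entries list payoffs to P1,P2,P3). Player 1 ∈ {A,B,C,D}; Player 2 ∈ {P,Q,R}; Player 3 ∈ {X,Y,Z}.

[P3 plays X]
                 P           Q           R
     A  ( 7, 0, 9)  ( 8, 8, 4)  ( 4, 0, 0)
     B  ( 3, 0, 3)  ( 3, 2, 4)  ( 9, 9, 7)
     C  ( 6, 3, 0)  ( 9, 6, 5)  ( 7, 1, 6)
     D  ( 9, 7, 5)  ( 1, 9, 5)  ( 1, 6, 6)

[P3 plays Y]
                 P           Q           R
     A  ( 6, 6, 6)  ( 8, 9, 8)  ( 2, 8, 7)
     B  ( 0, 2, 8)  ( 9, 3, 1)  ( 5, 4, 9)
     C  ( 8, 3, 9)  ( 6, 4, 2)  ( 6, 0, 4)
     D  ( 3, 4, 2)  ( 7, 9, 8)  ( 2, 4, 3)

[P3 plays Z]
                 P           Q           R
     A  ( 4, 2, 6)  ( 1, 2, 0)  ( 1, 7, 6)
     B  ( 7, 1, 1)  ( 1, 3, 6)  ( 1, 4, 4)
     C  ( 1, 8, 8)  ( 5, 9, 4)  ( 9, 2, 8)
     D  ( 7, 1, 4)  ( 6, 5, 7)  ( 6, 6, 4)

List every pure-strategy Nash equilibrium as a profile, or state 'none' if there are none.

(A,P,X): not NE [P1→D gives 9>7; P2→Q gives 8>0]
(A,P,Y): not NE [P1→C gives 8>6; P2→Q gives 9>6; P3→X gives 9>6]
(A,P,Z): not NE [P1→D gives 7>4; P2→R gives 7>2; P3→X gives 9>6]
(A,Q,X): not NE [P1→C gives 9>8; P3→Y gives 8>4]
(A,Q,Y): not NE [P1→B gives 9>8]
(A,Q,Z): not NE [P1→D gives 6>1; P2→R gives 7>2; P3→Y gives 8>0]
(A,R,X): not NE [P1→B gives 9>4; P2→Q gives 8>0; P3→Y gives 7>0]
(A,R,Y): not NE [P1→C gives 6>2; P2→Q gives 9>8]
(A,R,Z): not NE [P1→C gives 9>1; P3→Y gives 7>6]
(B,P,X): not NE [P1→D gives 9>3; P2→R gives 9>0; P3→Y gives 8>3]
(B,P,Y): not NE [P1→C gives 8>0; P2→R gives 4>2]
(B,P,Z): not NE [P2→R gives 4>1; P3→Y gives 8>1]
(B,Q,X): not NE [P1→C gives 9>3; P2→R gives 9>2; P3→Z gives 6>4]
(B,Q,Y): not NE [P2→R gives 4>3; P3→Z gives 6>1]
(B,Q,Z): not NE [P1→D gives 6>1; P2→R gives 4>3]
(B,R,X): not NE [P3→Y gives 9>7]
(B,R,Y): not NE [P1→C gives 6>5]
(B,R,Z): not NE [P1→C gives 9>1; P3→Y gives 9>4]
(C,P,X): not NE [P1→D gives 9>6; P2→Q gives 6>3; P3→Y gives 9>0]
(C,P,Y): not NE [P2→Q gives 4>3]
(C,P,Z): not NE [P1→D gives 7>1; P2→Q gives 9>8; P3→Y gives 9>8]
(C,Q,X): NE
(C,Q,Y): not NE [P1→B gives 9>6; P3→X gives 5>2]
(C,Q,Z): not NE [P1→D gives 6>5; P3→X gives 5>4]
(C,R,X): not NE [P1→B gives 9>7; P2→Q gives 6>1; P3→Z gives 8>6]
(C,R,Y): not NE [P2→Q gives 4>0; P3→Z gives 8>4]
(C,R,Z): not NE [P2→Q gives 9>2]
(D,P,X): not NE [P2→Q gives 9>7]
(D,P,Y): not NE [P1→C gives 8>3; P2→Q gives 9>4; P3→X gives 5>2]
(D,P,Z): not NE [P2→R gives 6>1; P3→X gives 5>4]
(D,Q,X): not NE [P1→C gives 9>1; P3→Y gives 8>5]
(D,Q,Y): not NE [P1→B gives 9>7]
(D,Q,Z): not NE [P2→R gives 6>5; P3→Y gives 8>7]
(D,R,X): not NE [P1→B gives 9>1; P2→Q gives 9>6]
(D,R,Y): not NE [P1→C gives 6>2; P2→Q gives 9>4; P3→X gives 6>3]
(D,R,Z): not NE [P1→C gives 9>6; P3→X gives 6>4]

Nash profiles: (C,Q,X)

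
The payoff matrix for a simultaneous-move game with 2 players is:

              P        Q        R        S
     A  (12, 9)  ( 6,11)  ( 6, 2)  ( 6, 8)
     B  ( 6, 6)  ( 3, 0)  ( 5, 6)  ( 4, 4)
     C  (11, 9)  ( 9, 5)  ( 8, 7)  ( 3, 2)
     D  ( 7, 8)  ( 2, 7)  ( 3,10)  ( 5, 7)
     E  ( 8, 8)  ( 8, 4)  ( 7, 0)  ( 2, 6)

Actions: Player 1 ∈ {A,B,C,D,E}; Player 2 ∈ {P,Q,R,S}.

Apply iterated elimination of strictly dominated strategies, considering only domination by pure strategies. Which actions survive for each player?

P1 drop B (A beats it: P:12>6 Q:6>3 R:6>5 S:6>4)
P1 drop D (A beats it: P:12>7 Q:6>2 R:6>3 S:6>5)
P1 drop E (C beats it: P:11>8 Q:9>8 R:8>7 S:3>2)
P2 drop R (P beats it: A:9>2 C:9>7)
P2 drop S (P beats it: A:9>8 C:9>2)
P1→{A,C} P2→{P,Q}

IESDS → P1:{A,C} P2:{P,Q}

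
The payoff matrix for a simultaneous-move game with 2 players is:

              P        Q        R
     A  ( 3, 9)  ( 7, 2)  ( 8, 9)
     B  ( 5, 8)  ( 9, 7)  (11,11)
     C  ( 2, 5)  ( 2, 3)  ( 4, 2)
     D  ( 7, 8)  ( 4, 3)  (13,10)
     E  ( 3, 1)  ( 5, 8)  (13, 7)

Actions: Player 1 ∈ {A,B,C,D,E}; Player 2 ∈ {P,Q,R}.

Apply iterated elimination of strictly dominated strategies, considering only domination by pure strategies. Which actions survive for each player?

IESDS → P1:{B,D,E} P2:{Q,R}

P1 drop A (B beats it: P:5>3 Q:9>7 R:11>8)
P1 drop C (B beats it: P:5>2 Q:9>2 R:11>4)
P2 drop P (R beats it: B:11>8 D:10>8 E:7>1)
P1→{B,D,E} P2→{Q,R}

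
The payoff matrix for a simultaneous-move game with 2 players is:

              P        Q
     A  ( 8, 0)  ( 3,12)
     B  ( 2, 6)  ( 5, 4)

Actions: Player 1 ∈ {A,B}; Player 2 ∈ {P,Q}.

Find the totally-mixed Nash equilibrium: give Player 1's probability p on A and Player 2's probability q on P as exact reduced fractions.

P1 indiff ⇒ q·8+(1-q)·3 = q·2+(1-q)·5 ⇒ q(6) = (1-q)(2) ⇒ q = 1/4
P2 indiff ⇒ p·0+(1-p)·6 = p·12+(1-p)·4 ⇒ p(-12) = (1-p)(-2) ⇒ p = 1/7

P1 mixes 1/7 on A; P2 mixes 1/4 on P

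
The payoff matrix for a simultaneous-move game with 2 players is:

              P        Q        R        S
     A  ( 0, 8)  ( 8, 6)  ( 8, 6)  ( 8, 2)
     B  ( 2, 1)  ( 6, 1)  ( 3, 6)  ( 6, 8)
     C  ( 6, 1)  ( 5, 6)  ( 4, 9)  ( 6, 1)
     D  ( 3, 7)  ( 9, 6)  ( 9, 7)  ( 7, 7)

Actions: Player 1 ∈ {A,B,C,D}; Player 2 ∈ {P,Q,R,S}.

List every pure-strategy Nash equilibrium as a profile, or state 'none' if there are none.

(A,P): not NE [P1→C gives 6>0]
(A,Q): not NE [P1→D gives 9>8; P2→P gives 8>6]
(A,R): not NE [P1→D gives 9>8; P2→P gives 8>6]
(A,S): not NE [P2→P gives 8>2]
(B,P): not NE [P1→C gives 6>2; P2→S gives 8>1]
(B,Q): not NE [P1→D gives 9>6; P2→S gives 8>1]
(B,R): not NE [P1→D gives 9>3; P2→S gives 8>6]
(B,S): not NE [P1→A gives 8>6]
(C,P): not NE [P2→R gives 9>1]
(C,Q): not NE [P1→D gives 9>5; P2→R gives 9>6]
(C,R): not NE [P1→D gives 9>4]
(C,S): not NE [P1→A gives 8>6; P2→R gives 9>1]
(D,P): not NE [P1→C gives 6>3]
(D,Q): not NE [P2→S gives 7>6]
(D,R): NE
(D,S): not NE [P1→A gives 8>7]

PSNE = {(D,R)}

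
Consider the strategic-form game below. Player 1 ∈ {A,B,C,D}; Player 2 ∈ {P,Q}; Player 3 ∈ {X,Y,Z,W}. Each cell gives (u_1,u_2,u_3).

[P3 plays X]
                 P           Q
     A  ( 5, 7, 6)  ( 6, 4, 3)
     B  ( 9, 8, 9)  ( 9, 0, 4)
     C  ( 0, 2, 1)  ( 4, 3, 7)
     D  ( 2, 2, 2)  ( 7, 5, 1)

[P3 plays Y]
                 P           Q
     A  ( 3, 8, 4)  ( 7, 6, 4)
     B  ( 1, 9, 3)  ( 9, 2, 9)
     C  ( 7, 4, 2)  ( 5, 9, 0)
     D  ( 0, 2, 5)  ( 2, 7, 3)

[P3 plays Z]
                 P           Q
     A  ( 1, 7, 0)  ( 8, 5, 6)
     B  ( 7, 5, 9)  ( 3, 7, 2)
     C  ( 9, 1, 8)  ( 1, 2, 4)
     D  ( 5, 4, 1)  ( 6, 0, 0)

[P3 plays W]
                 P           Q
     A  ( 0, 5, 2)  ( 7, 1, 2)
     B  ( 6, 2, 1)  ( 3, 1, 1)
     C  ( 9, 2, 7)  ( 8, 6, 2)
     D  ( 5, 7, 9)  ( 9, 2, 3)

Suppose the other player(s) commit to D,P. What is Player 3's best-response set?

u_3(X vs D,P) = 2
u_3(Y vs D,P) = 5
u_3(Z vs D,P) = 1
u_3(W vs D,P) = 9
max payoff 9 at {W}

BR_3 = {W}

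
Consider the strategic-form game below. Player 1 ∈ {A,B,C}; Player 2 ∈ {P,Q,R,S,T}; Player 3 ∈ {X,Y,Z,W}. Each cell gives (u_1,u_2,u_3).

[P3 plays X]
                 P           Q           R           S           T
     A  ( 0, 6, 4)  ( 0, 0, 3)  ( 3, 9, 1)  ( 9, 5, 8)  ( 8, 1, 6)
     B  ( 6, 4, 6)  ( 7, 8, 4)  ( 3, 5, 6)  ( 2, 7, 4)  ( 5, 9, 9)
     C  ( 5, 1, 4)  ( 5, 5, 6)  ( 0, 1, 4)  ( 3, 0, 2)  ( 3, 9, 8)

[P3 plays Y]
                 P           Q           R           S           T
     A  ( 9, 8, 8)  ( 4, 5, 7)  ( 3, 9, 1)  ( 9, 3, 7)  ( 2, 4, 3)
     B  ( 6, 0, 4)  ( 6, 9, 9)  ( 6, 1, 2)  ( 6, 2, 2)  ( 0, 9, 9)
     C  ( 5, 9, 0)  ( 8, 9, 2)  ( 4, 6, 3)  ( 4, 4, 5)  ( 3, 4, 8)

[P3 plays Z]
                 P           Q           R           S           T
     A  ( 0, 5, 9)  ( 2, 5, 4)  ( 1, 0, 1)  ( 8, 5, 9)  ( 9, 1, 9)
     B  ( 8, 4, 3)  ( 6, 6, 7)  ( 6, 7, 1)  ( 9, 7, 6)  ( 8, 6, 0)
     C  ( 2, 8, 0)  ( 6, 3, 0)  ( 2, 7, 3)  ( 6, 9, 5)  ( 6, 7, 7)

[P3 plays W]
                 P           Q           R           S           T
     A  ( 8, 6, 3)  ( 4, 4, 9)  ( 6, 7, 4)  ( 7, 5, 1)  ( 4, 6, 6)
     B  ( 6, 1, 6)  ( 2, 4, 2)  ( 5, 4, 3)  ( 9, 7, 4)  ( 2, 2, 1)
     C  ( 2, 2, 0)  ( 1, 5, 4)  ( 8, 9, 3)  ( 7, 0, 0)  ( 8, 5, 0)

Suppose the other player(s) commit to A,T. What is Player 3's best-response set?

argmax u_3 = {Z}

u_3(X vs A,T) = 6
u_3(Y vs A,T) = 3
u_3(Z vs A,T) = 9
u_3(W vs A,T) = 6
max payoff 9 at {Z}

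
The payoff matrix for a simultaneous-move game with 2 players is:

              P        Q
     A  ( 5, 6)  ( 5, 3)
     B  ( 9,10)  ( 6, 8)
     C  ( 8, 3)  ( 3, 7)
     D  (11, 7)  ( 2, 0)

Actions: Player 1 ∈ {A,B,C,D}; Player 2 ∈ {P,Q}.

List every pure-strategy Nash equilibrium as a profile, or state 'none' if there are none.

NE set: (D,P)

(A,P): not NE [P1→D gives 11>5]
(A,Q): not NE [P1→B gives 6>5; P2→P gives 6>3]
(B,P): not NE [P1→D gives 11>9]
(B,Q): not NE [P2→P gives 10>8]
(C,P): not NE [P1→D gives 11>8; P2→Q gives 7>3]
(C,Q): not NE [P1→B gives 6>3]
(D,P): NE
(D,Q): not NE [P1→B gives 6>2; P2→P gives 7>0]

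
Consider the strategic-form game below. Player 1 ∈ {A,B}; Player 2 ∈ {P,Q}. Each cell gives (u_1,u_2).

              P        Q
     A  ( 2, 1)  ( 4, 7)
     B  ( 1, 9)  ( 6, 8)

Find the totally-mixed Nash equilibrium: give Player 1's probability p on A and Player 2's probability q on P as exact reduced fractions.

P1 mixes 1/7 on A; P2 mixes 2/3 on P

P1 indiff ⇒ q·2+(1-q)·4 = q·1+(1-q)·6 ⇒ q(1) = (1-q)(2) ⇒ q = 2/3
P2 indiff ⇒ p·1+(1-p)·9 = p·7+(1-p)·8 ⇒ p(-6) = (1-p)(-1) ⇒ p = 1/7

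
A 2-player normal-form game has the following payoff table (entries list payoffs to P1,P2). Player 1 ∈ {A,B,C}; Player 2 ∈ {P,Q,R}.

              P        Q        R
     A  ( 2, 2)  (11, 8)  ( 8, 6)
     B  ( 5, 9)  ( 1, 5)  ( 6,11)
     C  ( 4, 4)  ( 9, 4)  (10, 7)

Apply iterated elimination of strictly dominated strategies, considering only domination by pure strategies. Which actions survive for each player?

P2 drop P (R beats it: A:6>2 B:11>9 C:7>4)
P1 drop B (A beats it: Q:11>1 R:8>6)
P1→{A,C} P2→{Q,R}

Survivors P1:{A,C} P2:{Q,R}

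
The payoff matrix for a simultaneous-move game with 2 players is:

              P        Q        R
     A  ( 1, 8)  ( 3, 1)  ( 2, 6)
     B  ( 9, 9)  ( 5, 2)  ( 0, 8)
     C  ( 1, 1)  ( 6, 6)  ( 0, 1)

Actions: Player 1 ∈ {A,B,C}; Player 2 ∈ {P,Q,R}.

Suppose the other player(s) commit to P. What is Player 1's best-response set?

P1 best: {B}

u_1(A vs P) = 1
u_1(B vs P) = 9
u_1(C vs P) = 1
max payoff 9 at {B}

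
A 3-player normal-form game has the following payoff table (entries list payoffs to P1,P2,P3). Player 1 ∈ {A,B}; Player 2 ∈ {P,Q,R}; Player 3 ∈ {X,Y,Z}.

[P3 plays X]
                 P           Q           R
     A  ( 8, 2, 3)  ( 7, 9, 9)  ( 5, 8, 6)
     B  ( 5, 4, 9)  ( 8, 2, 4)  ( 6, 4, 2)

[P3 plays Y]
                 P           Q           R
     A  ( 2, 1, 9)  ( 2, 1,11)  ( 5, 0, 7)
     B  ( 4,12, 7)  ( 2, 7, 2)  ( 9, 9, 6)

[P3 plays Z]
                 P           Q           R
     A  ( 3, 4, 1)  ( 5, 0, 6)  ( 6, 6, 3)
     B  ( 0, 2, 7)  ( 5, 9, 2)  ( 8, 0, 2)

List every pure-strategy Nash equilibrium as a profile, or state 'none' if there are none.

Nash profiles: (A,Q,Y)

(A,P,X): not NE [P2→Q gives 9>2; P3→Y gives 9>3]
(A,P,Y): not NE [P1→B gives 4>2]
(A,P,Z): not NE [P2→R gives 6>4; P3→Y gives 9>1]
(A,Q,X): not NE [P1→B gives 8>7; P3→Y gives 11>9]
(A,Q,Y): NE
(A,Q,Z): not NE [P2→R gives 6>0; P3→Y gives 11>6]
(A,R,X): not NE [P1→B gives 6>5; P2→Q gives 9>8; P3→Y gives 7>6]
(A,R,Y): not NE [P1→B gives 9>5; P2→Q gives 1>0]
(A,R,Z): not NE [P1→B gives 8>6; P3→Y gives 7>3]
(B,P,X): not NE [P1→A gives 8>5]
(B,P,Y): not NE [P3→X gives 9>7]
(B,P,Z): not NE [P1→A gives 3>0; P2→Q gives 9>2; P3→X gives 9>7]
(B,Q,X): not NE [P2→R gives 4>2]
(B,Q,Y): not NE [P2→P gives 12>7; P3→X gives 4>2]
(B,Q,Z): not NE [P3→X gives 4>2]
(B,R,X): not NE [P3→Y gives 6>2]
(B,R,Y): not NE [P2→P gives 12>9]
(B,R,Z): not NE [P2→Q gives 9>0; P3→Y gives 6>2]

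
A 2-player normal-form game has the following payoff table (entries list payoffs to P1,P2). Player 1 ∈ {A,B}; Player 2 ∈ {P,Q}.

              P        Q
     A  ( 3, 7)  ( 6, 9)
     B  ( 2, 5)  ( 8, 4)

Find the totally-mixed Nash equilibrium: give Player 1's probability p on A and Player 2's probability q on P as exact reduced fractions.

P1 indiff ⇒ q·3+(1-q)·6 = q·2+(1-q)·8 ⇒ q(1) = (1-q)(2) ⇒ q = 2/3
P2 indiff ⇒ p·7+(1-p)·5 = p·9+(1-p)·4 ⇒ p(-2) = (1-p)(-1) ⇒ p = 1/3

(p,q) = (1/3, 2/3)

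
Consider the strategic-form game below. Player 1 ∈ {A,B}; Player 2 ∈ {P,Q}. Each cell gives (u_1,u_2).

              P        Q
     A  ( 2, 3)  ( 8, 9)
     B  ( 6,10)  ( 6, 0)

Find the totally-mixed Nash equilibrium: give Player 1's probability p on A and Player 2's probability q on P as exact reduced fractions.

P1 mixes 5/8 on A; P2 mixes 1/3 on P

P1 indiff ⇒ q·2+(1-q)·8 = q·6+(1-q)·6 ⇒ q(-4) = (1-q)(-2) ⇒ q = 1/3
P2 indiff ⇒ p·3+(1-p)·10 = p·9+(1-p)·0 ⇒ p(-6) = (1-p)(-10) ⇒ p = 5/8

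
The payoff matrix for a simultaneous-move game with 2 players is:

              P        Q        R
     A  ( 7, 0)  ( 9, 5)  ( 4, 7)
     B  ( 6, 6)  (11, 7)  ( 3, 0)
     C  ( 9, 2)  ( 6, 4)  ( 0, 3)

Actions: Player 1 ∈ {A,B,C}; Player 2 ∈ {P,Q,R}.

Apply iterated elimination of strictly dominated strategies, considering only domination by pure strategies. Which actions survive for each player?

P2 drop P (Q beats it: A:5>0 B:7>6 C:4>2)
P1 drop C (A beats it: Q:9>6 R:4>0)
P1→{A,B} P2→{Q,R}

IESDS → P1:{A,B} P2:{Q,R}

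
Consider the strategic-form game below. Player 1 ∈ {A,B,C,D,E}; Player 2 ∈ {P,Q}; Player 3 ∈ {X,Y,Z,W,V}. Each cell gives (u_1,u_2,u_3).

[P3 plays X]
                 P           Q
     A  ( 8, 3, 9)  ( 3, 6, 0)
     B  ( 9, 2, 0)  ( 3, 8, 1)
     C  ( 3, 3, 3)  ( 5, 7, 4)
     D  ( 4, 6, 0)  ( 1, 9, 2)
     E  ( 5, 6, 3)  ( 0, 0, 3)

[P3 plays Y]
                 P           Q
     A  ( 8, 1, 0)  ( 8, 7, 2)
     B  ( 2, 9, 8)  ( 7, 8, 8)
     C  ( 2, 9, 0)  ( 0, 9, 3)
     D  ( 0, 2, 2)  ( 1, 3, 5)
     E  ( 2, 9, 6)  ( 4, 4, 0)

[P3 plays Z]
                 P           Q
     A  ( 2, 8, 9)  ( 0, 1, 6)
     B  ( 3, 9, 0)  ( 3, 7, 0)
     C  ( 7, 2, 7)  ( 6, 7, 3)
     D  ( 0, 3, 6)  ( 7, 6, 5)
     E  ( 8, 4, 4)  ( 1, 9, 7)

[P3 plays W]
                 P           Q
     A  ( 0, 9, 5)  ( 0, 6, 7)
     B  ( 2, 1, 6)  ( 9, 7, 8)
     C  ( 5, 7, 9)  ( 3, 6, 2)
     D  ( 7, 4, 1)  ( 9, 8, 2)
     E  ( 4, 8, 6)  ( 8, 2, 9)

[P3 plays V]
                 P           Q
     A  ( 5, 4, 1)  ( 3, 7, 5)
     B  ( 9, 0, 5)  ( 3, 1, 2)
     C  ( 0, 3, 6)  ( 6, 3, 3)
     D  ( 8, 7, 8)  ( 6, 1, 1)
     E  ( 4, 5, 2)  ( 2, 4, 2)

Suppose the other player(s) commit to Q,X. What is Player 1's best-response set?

BR_1 = {C}

u_1(A vs Q,X) = 3
u_1(B vs Q,X) = 3
u_1(C vs Q,X) = 5
u_1(D vs Q,X) = 1
u_1(E vs Q,X) = 0
max payoff 5 at {C}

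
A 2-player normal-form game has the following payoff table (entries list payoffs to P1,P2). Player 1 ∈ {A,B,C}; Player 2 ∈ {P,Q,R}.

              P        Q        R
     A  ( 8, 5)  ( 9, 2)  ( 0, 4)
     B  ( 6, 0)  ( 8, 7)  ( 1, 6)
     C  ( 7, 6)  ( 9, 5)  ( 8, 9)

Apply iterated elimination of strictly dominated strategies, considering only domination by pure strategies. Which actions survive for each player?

P1 drop B (C beats it: P:7>6 Q:9>8 R:8>1)
P2 drop Q (P beats it: A:5>2 C:6>5)
P1→{A,C} P2→{P,R}

IESDS → P1:{A,C} P2:{P,R}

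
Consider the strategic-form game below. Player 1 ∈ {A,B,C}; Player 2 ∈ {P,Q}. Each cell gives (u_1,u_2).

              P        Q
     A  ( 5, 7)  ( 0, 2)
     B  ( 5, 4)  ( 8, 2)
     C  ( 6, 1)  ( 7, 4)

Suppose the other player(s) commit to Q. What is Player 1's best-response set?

u_1(A vs Q) = 0
u_1(B vs Q) = 8
u_1(C vs Q) = 7
max payoff 8 at {B}

argmax u_1 = {B}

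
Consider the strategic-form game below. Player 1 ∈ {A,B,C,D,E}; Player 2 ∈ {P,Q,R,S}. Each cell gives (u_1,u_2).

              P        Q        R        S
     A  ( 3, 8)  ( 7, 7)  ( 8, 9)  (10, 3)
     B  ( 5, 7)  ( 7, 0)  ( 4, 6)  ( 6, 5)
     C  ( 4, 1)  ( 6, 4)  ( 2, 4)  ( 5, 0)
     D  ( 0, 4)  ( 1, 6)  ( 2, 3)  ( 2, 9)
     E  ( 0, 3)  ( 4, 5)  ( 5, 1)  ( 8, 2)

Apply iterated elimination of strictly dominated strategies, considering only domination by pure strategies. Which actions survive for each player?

IESDS → P1:{A,B} P2:{P,R}

P1 drop C (B beats it: P:5>4 Q:7>6 R:4>2 S:6>5)
P1 drop D (A beats it: P:3>0 Q:7>1 R:8>2 S:10>2)
P1 drop E (A beats it: P:3>0 Q:7>4 R:8>5 S:10>8)
P2 drop Q (P beats it: A:8>7 B:7>0)
P2 drop S (P beats it: A:8>3 B:7>5)
P1→{A,B} P2→{P,R}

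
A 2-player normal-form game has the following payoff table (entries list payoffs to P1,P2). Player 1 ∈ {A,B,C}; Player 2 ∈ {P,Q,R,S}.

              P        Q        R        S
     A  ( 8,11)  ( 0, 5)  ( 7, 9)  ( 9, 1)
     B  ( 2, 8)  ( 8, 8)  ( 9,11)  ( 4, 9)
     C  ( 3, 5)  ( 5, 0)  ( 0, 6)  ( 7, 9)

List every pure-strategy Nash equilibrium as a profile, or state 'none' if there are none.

PSNE = {(A,P), (B,R)}

(A,P): NE
(A,Q): not NE [P1→B gives 8>0; P2→P gives 11>5]
(A,R): not NE [P1→B gives 9>7; P2→P gives 11>9]
(A,S): not NE [P2→P gives 11>1]
(B,P): not NE [P1→A gives 8>2; P2→R gives 11>8]
(B,Q): not NE [P2→R gives 11>8]
(B,R): NE
(B,S): not NE [P1→A gives 9>4; P2→R gives 11>9]
(C,P): not NE [P1→A gives 8>3; P2→S gives 9>5]
(C,Q): not NE [P1→B gives 8>5; P2→S gives 9>0]
(C,R): not NE [P1→B gives 9>0; P2→S gives 9>6]
(C,S): not NE [P1→A gives 9>7]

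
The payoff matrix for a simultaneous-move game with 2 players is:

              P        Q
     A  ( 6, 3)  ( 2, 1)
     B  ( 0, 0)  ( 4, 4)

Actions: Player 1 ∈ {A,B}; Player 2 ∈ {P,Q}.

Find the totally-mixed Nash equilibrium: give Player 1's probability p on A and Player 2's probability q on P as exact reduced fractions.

P1 indiff ⇒ q·6+(1-q)·2 = q·0+(1-q)·4 ⇒ q(6) = (1-q)(2) ⇒ q = 1/4
P2 indiff ⇒ p·3+(1-p)·0 = p·1+(1-p)·4 ⇒ p(2) = (1-p)(4) ⇒ p = 2/3

(p,q) = (2/3, 1/4)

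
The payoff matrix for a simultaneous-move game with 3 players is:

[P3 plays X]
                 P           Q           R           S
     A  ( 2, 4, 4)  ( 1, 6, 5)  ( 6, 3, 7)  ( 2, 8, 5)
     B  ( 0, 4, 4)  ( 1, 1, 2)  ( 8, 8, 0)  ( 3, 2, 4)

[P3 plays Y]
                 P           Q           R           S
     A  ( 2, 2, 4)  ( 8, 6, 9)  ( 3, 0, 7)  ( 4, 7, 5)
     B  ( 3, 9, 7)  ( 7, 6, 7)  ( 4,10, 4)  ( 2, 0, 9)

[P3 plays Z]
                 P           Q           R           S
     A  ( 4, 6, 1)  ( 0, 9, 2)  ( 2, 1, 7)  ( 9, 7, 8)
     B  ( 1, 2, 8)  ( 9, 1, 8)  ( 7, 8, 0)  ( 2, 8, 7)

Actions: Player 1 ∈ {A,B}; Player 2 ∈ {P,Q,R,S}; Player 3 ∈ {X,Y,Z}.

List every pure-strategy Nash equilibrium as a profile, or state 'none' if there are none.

Nash profiles: (B,R,Y)

(A,P,X): not NE [P2→S gives 8>4]
(A,P,Y): not NE [P1→B gives 3>2; P2→S gives 7>2]
(A,P,Z): not NE [P2→Q gives 9>6; P3→Y gives 4>1]
(A,Q,X): not NE [P2→S gives 8>6; P3→Y gives 9>5]
(A,Q,Y): not NE [P2→S gives 7>6]
(A,Q,Z): not NE [P1→B gives 9>0; P3→Y gives 9>2]
(A,R,X): not NE [P1→B gives 8>6; P2→S gives 8>3]
(A,R,Y): not NE [P1→B gives 4>3; P2→S gives 7>0]
(A,R,Z): not NE [P1→B gives 7>2; P2→Q gives 9>1]
(A,S,X): not NE [P1→B gives 3>2; P3→Z gives 8>5]
(A,S,Y): not NE [P3→Z gives 8>5]
(A,S,Z): not NE [P2→Q gives 9>7]
(B,P,X): not NE [P1→A gives 2>0; P2→R gives 8>4; P3→Z gives 8>4]
(B,P,Y): not NE [P2→R gives 10>9; P3→Z gives 8>7]
(B,P,Z): not NE [P1→A gives 4>1; P2→S gives 8>2]
(B,Q,X): not NE [P2→R gives 8>1; P3→Z gives 8>2]
(B,Q,Y): not NE [P1→A gives 8>7; P2→R gives 10>6; P3→Z gives 8>7]
(B,Q,Z): not NE [P2→S gives 8>1]
(B,R,X): not NE [P3→Y gives 4>0]
(B,R,Y): NE
(B,R,Z): not NE [P3→Y gives 4>0]
(B,S,X): not NE [P2→R gives 8>2; P3→Y gives 9>4]
(B,S,Y): not NE [P1→A gives 4>2; P2→R gives 10>0]
(B,S,Z): not NE [P1→A gives 9>2; P3→Y gives 9>7]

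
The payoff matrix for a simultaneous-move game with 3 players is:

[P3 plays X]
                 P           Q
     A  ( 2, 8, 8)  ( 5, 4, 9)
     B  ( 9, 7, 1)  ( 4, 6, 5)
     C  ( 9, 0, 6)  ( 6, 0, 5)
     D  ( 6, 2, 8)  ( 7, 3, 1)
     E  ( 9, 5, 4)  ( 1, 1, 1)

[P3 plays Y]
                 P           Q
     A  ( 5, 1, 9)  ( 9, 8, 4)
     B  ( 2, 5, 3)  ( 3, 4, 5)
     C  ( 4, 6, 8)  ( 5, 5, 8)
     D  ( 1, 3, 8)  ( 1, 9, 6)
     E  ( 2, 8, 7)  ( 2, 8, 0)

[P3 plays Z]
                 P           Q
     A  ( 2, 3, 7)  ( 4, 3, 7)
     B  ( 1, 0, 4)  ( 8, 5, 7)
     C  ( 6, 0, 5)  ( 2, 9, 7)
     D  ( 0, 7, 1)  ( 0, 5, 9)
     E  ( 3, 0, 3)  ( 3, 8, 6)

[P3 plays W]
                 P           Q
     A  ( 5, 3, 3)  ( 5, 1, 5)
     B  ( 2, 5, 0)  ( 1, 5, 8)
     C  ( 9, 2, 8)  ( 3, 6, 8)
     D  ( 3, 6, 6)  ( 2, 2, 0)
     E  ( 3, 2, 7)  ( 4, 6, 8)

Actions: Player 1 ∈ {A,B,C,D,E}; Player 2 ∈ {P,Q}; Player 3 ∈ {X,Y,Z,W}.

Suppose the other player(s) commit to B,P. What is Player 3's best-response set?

BR_3 = {Z}

u_3(X vs B,P) = 1
u_3(Y vs B,P) = 3
u_3(Z vs B,P) = 4
u_3(W vs B,P) = 0
max payoff 4 at {Z}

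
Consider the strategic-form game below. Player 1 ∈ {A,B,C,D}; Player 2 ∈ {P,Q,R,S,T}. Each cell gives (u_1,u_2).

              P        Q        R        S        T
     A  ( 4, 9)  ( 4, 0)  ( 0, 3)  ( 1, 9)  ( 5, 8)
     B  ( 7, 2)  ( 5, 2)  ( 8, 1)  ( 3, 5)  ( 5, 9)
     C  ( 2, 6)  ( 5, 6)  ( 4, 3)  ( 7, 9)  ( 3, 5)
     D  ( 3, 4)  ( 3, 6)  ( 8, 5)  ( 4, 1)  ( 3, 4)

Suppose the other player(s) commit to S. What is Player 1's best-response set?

BR_1 = {C}

u_1(A vs S) = 1
u_1(B vs S) = 3
u_1(C vs S) = 7
u_1(D vs S) = 4
max payoff 7 at {C}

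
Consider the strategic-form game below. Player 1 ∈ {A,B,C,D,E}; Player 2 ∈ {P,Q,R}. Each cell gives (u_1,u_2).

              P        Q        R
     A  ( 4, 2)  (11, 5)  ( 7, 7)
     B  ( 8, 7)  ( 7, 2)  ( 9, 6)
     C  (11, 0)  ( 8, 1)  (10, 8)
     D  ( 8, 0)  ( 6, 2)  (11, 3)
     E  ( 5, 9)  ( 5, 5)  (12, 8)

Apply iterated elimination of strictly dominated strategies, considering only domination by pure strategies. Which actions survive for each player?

P1 drop B (C beats it: P:11>8 Q:8>7 R:10>9)
P2 drop Q (R beats it: A:7>5 C:8>1 D:3>2 E:8>5)
P1 drop A (C beats it: P:11>4 R:10>7)
P1→{C,D,E} P2→{P,R}

Remaining: P1:{C,D,E} P2:{P,R}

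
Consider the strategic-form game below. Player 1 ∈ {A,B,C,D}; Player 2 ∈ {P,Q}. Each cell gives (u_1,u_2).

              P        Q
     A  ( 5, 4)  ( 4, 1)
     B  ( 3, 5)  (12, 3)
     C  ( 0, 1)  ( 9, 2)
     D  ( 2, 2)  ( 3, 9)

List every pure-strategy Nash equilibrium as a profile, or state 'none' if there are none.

(A,P): NE
(A,Q): not NE [P1→B gives 12>4; P2→P gives 4>1]
(B,P): not NE [P1→A gives 5>3]
(B,Q): not NE [P2→P gives 5>3]
(C,P): not NE [P1→A gives 5>0; P2→Q gives 2>1]
(C,Q): not NE [P1→B gives 12>9]
(D,P): not NE [P1→A gives 5>2; P2→Q gives 9>2]
(D,Q): not NE [P1→B gives 12>3]

NE set: (A,P)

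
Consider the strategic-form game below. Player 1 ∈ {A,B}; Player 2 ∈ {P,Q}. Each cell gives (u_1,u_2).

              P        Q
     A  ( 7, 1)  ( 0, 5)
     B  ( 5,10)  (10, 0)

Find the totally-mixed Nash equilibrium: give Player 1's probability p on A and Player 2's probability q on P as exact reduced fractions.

P1 indiff ⇒ q·7+(1-q)·0 = q·5+(1-q)·10 ⇒ q(2) = (1-q)(10) ⇒ q = 5/6
P2 indiff ⇒ p·1+(1-p)·10 = p·5+(1-p)·0 ⇒ p(-4) = (1-p)(-10) ⇒ p = 5/7

p=5/7, q=5/6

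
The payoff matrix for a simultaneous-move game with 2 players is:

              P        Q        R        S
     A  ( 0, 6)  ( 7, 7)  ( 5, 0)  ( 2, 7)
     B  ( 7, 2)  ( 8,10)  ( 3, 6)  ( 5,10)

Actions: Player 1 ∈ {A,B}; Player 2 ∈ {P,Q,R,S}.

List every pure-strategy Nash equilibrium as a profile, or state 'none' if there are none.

(A,P): not NE [P1→B gives 7>0; P2→S gives 7>6]
(A,Q): not NE [P1→B gives 8>7]
(A,R): not NE [P2→S gives 7>0]
(A,S): not NE [P1→B gives 5>2]
(B,P): not NE [P2→S gives 10>2]
(B,Q): NE
(B,R): not NE [P1→A gives 5>3; P2→S gives 10>6]
(B,S): NE

PSNE = {(B,Q), (B,S)}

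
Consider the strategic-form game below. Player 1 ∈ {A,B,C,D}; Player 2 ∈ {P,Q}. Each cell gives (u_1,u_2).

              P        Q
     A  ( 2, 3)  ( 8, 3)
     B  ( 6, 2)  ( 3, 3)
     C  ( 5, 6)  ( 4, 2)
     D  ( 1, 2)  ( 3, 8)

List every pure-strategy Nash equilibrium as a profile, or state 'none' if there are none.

NE set: (A,Q)

(A,P): not NE [P1→B gives 6>2]
(A,Q): NE
(B,P): not NE [P2→Q gives 3>2]
(B,Q): not NE [P1→A gives 8>3]
(C,P): not NE [P1→B gives 6>5]
(C,Q): not NE [P1→A gives 8>4; P2→P gives 6>2]
(D,P): not NE [P1→B gives 6>1; P2→Q gives 8>2]
(D,Q): not NE [P1→A gives 8>3]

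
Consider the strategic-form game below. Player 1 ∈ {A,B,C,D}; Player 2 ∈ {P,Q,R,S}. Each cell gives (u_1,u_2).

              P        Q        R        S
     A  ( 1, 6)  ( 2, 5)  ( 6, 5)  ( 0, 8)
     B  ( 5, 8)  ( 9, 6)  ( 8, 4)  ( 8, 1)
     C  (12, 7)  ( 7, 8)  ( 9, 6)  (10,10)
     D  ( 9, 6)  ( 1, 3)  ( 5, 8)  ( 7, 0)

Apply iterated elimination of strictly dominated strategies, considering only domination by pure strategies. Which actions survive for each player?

Remaining: P1:{B,C} P2:{P,Q,S}

P1 drop A (B beats it: P:5>1 Q:9>2 R:8>6 S:8>0)
P1 drop D (C beats it: P:12>9 Q:7>1 R:9>5 S:10>7)
P2 drop R (P beats it: B:8>4 C:7>6)
P1→{B,C} P2→{P,Q,S}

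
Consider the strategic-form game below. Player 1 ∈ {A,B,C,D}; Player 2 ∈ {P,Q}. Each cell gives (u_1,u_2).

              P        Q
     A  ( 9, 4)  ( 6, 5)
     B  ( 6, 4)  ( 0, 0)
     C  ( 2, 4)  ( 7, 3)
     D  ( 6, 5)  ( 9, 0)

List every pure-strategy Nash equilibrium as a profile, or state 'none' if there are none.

(A,P): not NE [P2→Q gives 5>4]
(A,Q): not NE [P1→D gives 9>6]
(B,P): not NE [P1→A gives 9>6]
(B,Q): not NE [P1→D gives 9>0; P2→P gives 4>0]
(C,P): not NE [P1→A gives 9>2]
(C,Q): not NE [P1→D gives 9>7; P2→P gives 4>3]
(D,P): not NE [P1→A gives 9>6]
(D,Q): not NE [P2→P gives 5>0]

PSNE: ∅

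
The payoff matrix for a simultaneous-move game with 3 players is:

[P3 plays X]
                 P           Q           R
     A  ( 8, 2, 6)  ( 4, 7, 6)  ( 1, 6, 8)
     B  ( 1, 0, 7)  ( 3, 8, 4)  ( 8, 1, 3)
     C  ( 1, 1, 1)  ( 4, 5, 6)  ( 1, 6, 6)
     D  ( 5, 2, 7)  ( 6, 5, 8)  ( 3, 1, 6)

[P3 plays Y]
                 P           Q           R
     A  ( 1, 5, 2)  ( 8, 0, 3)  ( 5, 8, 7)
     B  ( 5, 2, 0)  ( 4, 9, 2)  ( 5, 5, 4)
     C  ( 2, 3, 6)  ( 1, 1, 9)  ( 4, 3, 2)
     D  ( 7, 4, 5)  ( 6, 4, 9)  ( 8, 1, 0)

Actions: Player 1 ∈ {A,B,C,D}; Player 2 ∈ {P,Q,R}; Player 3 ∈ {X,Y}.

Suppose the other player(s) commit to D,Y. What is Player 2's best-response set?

u_2(P vs D,Y) = 4
u_2(Q vs D,Y) = 4
u_2(R vs D,Y) = 1
max payoff 4 at {P,Q}

argmax u_2 = {P,Q}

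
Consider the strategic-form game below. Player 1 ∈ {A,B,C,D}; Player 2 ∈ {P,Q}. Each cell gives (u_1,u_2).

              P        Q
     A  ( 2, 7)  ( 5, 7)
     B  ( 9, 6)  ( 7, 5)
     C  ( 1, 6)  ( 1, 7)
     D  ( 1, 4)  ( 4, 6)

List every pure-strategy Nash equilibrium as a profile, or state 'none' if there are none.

(A,P): not NE [P1→B gives 9>2]
(A,Q): not NE [P1→B gives 7>5]
(B,P): NE
(B,Q): not NE [P2→P gives 6>5]
(C,P): not NE [P1→B gives 9>1; P2→Q gives 7>6]
(C,Q): not NE [P1→B gives 7>1]
(D,P): not NE [P1→B gives 9>1; P2→Q gives 6>4]
(D,Q): not NE [P1→B gives 7>4]

NE set: (B,P)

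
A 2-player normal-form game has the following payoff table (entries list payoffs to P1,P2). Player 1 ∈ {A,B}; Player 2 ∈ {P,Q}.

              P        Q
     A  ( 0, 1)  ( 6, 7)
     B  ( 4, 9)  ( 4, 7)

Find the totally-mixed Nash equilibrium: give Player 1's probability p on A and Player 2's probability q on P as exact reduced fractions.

P1 indiff ⇒ q·0+(1-q)·6 = q·4+(1-q)·4 ⇒ q(-4) = (1-q)(-2) ⇒ q = 1/3
P2 indiff ⇒ p·1+(1-p)·9 = p·7+(1-p)·7 ⇒ p(-6) = (1-p)(-2) ⇒ p = 1/4

p=1/4, q=1/3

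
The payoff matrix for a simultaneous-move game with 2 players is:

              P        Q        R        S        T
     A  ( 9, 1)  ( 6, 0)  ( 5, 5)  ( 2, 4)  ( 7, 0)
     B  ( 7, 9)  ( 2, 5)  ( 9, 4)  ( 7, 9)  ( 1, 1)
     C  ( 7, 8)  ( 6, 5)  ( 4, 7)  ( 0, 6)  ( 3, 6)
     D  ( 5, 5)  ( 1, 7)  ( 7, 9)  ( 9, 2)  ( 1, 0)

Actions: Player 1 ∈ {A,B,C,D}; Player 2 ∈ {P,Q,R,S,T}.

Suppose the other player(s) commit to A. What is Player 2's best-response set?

u_2(P vs A) = 1
u_2(Q vs A) = 0
u_2(R vs A) = 5
u_2(S vs A) = 4
u_2(T vs A) = 0
max payoff 5 at {R}

argmax u_2 = {R}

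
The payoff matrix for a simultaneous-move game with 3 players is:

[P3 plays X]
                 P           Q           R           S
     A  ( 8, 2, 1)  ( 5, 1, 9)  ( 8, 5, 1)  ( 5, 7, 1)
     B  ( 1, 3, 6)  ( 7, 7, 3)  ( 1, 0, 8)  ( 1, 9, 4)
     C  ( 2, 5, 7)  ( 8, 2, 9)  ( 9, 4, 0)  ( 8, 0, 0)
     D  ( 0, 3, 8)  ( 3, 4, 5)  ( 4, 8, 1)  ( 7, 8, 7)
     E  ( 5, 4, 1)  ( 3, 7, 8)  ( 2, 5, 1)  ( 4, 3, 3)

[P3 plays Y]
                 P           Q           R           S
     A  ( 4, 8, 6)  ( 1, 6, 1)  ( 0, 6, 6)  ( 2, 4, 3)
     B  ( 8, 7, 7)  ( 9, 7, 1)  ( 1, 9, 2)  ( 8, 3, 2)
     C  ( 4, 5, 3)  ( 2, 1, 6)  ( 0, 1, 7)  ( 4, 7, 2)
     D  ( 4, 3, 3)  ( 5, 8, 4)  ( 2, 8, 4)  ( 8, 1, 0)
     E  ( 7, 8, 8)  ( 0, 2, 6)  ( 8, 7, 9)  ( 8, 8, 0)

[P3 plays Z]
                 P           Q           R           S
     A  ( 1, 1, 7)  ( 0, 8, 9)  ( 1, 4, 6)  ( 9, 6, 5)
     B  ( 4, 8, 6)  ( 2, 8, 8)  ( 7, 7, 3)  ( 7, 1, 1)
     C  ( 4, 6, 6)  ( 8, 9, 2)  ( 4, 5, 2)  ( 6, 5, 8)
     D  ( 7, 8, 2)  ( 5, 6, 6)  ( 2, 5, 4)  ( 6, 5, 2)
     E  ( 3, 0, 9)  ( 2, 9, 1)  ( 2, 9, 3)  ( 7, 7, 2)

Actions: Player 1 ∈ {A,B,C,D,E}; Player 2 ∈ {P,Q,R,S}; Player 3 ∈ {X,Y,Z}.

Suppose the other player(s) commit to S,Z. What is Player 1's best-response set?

u_1(A vs S,Z) = 9
u_1(B vs S,Z) = 7
u_1(C vs S,Z) = 6
u_1(D vs S,Z) = 6
u_1(E vs S,Z) = 7
max payoff 9 at {A}

P1 best: {A}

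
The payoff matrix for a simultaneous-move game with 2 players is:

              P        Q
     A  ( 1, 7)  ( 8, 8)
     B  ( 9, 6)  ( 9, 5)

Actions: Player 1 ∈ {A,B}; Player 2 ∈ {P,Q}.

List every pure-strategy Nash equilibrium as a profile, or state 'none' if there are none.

NE set: (B,P)

(A,P): not NE [P1→B gives 9>1; P2→Q gives 8>7]
(A,Q): not NE [P1→B gives 9>8]
(B,P): NE
(B,Q): not NE [P2→P gives 6>5]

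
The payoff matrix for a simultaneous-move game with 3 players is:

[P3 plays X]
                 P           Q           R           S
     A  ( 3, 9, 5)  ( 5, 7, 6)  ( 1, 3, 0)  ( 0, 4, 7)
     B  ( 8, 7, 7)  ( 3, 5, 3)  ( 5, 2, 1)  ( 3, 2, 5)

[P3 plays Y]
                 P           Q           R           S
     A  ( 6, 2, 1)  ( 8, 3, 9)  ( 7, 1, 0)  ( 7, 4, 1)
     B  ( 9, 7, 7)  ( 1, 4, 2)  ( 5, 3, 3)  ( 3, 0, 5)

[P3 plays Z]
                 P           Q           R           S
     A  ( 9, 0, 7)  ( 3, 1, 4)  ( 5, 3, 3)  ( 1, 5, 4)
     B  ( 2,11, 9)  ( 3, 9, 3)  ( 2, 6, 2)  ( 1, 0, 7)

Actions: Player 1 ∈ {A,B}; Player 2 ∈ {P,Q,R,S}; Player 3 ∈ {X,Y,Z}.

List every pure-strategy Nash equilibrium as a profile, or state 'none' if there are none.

(A,P,X): not NE [P1→B gives 8>3; P3→Z gives 7>5]
(A,P,Y): not NE [P1→B gives 9>6; P2→S gives 4>2; P3→Z gives 7>1]
(A,P,Z): not NE [P2→S gives 5>0]
(A,Q,X): not NE [P2→P gives 9>7; P3→Y gives 9>6]
(A,Q,Y): not NE [P2→S gives 4>3]
(A,Q,Z): not NE [P2→S gives 5>1; P3→Y gives 9>4]
(A,R,X): not NE [P1→B gives 5>1; P2→P gives 9>3; P3→Z gives 3>0]
(A,R,Y): not NE [P2→S gives 4>1; P3→Z gives 3>0]
(A,R,Z): not NE [P2→S gives 5>3]
(A,S,X): not NE [P1→B gives 3>0; P2→P gives 9>4]
(A,S,Y): not NE [P3→X gives 7>1]
(A,S,Z): not NE [P3→X gives 7>4]
(B,P,X): not NE [P3→Z gives 9>7]
(B,P,Y): not NE [P3→Z gives 9>7]
(B,P,Z): not NE [P1→A gives 9>2]
(B,Q,X): not NE [P1→A gives 5>3; P2→P gives 7>5]
(B,Q,Y): not NE [P1→A gives 8>1; P2→P gives 7>4; P3→Z gives 3>2]
(B,Q,Z): not NE [P2→P gives 11>9]
(B,R,X): not NE [P2→P gives 7>2; P3→Y gives 3>1]
(B,R,Y): not NE [P1→A gives 7>5; P2→P gives 7>3]
(B,R,Z): not NE [P1→A gives 5>2; P2→P gives 11>6; P3→Y gives 3>2]
(B,S,X): not NE [P2→P gives 7>2; P3→Z gives 7>5]
(B,S,Y): not NE [P1→A gives 7>3; P2→P gives 7>0; P3→Z gives 7>5]
(B,S,Z): not NE [P2→P gives 11>0]

PSNE: ∅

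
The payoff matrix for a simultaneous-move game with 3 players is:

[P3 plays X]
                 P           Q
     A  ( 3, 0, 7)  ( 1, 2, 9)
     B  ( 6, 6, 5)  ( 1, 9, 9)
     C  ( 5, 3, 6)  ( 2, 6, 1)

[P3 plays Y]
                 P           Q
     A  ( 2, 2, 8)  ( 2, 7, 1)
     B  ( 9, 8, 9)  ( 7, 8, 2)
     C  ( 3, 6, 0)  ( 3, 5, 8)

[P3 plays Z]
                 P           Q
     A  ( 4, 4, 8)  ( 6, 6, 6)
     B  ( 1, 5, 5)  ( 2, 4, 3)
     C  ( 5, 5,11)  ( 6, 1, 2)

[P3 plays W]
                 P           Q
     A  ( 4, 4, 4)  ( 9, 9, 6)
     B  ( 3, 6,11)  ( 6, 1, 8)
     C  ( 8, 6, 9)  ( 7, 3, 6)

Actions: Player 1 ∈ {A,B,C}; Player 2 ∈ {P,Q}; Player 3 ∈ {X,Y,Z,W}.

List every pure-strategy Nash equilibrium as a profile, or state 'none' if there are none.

Nash profiles: (C,P,Z)

(A,P,X): not NE [P1→B gives 6>3; P2→Q gives 2>0; P3→Z gives 8>7]
(A,P,Y): not NE [P1→B gives 9>2; P2→Q gives 7>2]
(A,P,Z): not NE [P1→C gives 5>4; P2→Q gives 6>4]
(A,P,W): not NE [P1→C gives 8>4; P2→Q gives 9>4; P3→Z gives 8>4]
(A,Q,X): not NE [P1→C gives 2>1]
(A,Q,Y): not NE [P1→B gives 7>2; P3→X gives 9>1]
(A,Q,Z): not NE [P3→X gives 9>6]
(A,Q,W): not NE [P3→X gives 9>6]
(B,P,X): not NE [P2→Q gives 9>6; P3→W gives 11>5]
(B,P,Y): not NE [P3→W gives 11>9]
(B,P,Z): not NE [P1→C gives 5>1; P3→W gives 11>5]
(B,P,W): not NE [P1→C gives 8>3]
(B,Q,X): not NE [P1→C gives 2>1]
(B,Q,Y): not NE [P3→X gives 9>2]
(B,Q,Z): not NE [P1→C gives 6>2; P2→P gives 5>4; P3→X gives 9>3]
(B,Q,W): not NE [P1→A gives 9>6; P2→P gives 6>1; P3→X gives 9>8]
(C,P,X): not NE [P1→B gives 6>5; P2→Q gives 6>3; P3→Z gives 11>6]
(C,P,Y): not NE [P1→B gives 9>3; P3→Z gives 11>0]
(C,P,Z): NE
(C,P,W): not NE [P3→Z gives 11>9]
(C,Q,X): not NE [P3→Y gives 8>1]
(C,Q,Y): not NE [P1→B gives 7>3; P2→P gives 6>5]
(C,Q,Z): not NE [P2→P gives 5>1; P3→Y gives 8>2]
(C,Q,W): not NE [P1→A gives 9>7; P2→P gives 6>3; P3→Y gives 8>6]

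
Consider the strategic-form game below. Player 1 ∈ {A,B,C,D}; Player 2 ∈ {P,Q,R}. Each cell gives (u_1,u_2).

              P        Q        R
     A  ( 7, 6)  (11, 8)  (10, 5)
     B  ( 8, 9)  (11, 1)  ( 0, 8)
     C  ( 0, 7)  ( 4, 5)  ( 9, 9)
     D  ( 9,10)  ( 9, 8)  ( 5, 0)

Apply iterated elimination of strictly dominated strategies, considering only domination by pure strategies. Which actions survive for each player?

Remaining: P1:{A,B,D} P2:{P,Q}

P1 drop C (A beats it: P:7>0 Q:11>4 R:10>9)
P2 drop R (P beats it: A:6>5 B:9>8 D:10>0)
P1→{A,B,D} P2→{P,Q}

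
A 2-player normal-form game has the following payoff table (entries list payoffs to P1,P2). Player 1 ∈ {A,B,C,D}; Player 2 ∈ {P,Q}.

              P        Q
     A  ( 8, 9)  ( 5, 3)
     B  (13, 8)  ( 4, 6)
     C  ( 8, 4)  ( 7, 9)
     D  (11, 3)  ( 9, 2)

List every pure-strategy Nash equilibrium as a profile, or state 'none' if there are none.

(A,P): not NE [P1→B gives 13>8]
(A,Q): not NE [P1→D gives 9>5; P2→P gives 9>3]
(B,P): NE
(B,Q): not NE [P1→D gives 9>4; P2→P gives 8>6]
(C,P): not NE [P1→B gives 13>8; P2→Q gives 9>4]
(C,Q): not NE [P1→D gives 9>7]
(D,P): not NE [P1→B gives 13>11]
(D,Q): not NE [P2→P gives 3>2]

Nash profiles: (B,P)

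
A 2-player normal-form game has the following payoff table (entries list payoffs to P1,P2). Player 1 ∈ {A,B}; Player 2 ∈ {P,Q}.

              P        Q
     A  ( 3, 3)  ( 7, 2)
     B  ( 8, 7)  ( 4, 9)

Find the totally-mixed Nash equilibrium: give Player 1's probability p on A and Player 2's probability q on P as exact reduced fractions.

P1 indiff ⇒ q·3+(1-q)·7 = q·8+(1-q)·4 ⇒ q(-5) = (1-q)(-3) ⇒ q = 3/8
P2 indiff ⇒ p·3+(1-p)·7 = p·2+(1-p)·9 ⇒ p(1) = (1-p)(2) ⇒ p = 2/3

P1 mixes 2/3 on A; P2 mixes 3/8 on P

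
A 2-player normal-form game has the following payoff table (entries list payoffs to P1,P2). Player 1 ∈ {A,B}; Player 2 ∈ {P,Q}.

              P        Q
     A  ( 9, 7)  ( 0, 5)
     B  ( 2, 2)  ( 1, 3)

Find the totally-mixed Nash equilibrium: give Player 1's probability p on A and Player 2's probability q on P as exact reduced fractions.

P1 indiff ⇒ q·9+(1-q)·0 = q·2+(1-q)·1 ⇒ q(7) = (1-q)(1) ⇒ q = 1/8
P2 indiff ⇒ p·7+(1-p)·2 = p·5+(1-p)·3 ⇒ p(2) = (1-p)(1) ⇒ p = 1/3

p=1/3, q=1/8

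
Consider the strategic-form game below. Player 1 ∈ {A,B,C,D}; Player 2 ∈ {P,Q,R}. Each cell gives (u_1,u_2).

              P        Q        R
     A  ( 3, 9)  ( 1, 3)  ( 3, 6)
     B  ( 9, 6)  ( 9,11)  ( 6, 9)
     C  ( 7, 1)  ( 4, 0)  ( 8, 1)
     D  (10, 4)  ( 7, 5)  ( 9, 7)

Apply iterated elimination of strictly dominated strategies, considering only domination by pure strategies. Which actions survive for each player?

P1 drop A (B beats it: P:9>3 Q:9>1 R:6>3)
P1 drop C (D beats it: P:10>7 Q:7>4 R:9>8)
P2 drop P (Q beats it: B:11>6 D:5>4)
P1→{B,D} P2→{Q,R}

Survivors P1:{B,D} P2:{Q,R}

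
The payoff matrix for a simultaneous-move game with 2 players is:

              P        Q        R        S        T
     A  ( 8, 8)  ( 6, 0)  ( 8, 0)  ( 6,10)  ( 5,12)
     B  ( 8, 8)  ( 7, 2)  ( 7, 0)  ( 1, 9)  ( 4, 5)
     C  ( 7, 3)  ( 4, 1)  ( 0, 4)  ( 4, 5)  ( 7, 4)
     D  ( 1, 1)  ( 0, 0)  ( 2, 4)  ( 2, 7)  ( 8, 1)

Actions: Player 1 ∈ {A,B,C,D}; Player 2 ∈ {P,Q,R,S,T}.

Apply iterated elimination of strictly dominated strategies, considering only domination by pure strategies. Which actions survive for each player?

IESDS → P1:{A,C,D} P2:{S,T}

P2 drop P (S beats it: A:10>8 B:9>8 C:5>3 D:7>1)
P2 drop Q (S beats it: A:10>0 B:9>2 C:5>1 D:7>0)
P1 drop B (A beats it: R:8>7 S:6>1 T:5>4)
P2 drop R (S beats it: A:10>0 C:5>4 D:7>4)
P1→{A,C,D} P2→{S,T}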